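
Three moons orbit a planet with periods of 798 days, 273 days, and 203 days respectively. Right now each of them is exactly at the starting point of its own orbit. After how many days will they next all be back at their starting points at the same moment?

300846 days

They coincide at every common multiple of the periods; the first is the LCM.
798 = 2 × 3 × 7 × 19
273 = 3 × 7 × 13
203 = 7 × 29
LCM(798, 273, 203) = 2 × 3 × 7 × 13 × 19 × 29 = 300846.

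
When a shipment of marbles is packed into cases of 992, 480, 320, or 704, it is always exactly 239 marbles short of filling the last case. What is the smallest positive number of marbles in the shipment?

327121

Being 239 short of a full case of size k means N ≡ −239 (mod k), i.e. N + 239 is a multiple of each size.
992 = 2^5 × 31
480 = 2^5 × 3 × 5
320 = 2^6 × 5
704 = 2^6 × 11
LCM(992, 480, 320, 704) = 2^6 × 3 × 5 × 11 × 31 = 327360.
Smallest positive N is 327360 − 239 = 327121.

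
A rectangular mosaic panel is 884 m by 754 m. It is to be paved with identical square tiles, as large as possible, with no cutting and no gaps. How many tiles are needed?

986

Tile side = gcd(884, 754).
884 = 2^2 × 13 × 17
754 = 2 × 13 × 29
gcd(884, 754) = 2 × 13 = 26.
Tiles: (884/26) × (754/26) = 34 × 29 = 986.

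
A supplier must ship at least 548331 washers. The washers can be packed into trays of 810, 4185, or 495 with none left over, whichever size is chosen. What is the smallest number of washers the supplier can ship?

552420

The number of washers must be a common multiple of 810, 4185, and 495, so a multiple of their LCM.
810 = 2 × 3^4 × 5
4185 = 3^3 × 5 × 31
495 = 3^2 × 5 × 11
LCM(810, 4185, 495) = 2 × 3^4 × 5 × 11 × 31 = 276210.
Smallest multiple of 276210 that is ≥ 548331: ⌈548331/276210⌉ × 276210 = 2 × 276210 = 552420.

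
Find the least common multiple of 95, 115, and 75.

95 = 5 × 19
115 = 5 × 23
75 = 3 × 5^2
LCM(95, 115, 75) = 3 × 5^2 × 19 × 23 = 32775.

32775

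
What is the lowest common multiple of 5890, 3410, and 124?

5890 = 2 × 5 × 19 × 31
3410 = 2 × 5 × 11 × 31
124 = 2^2 × 31
LCM(5890, 3410, 124) = 2^2 × 5 × 11 × 19 × 31 = 129580.

129580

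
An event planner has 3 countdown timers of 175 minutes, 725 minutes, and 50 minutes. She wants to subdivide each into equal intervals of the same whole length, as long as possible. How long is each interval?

25 minutes

The interval must divide each timer length; the longest such is the gcd.
175 = 5^2 × 7
725 = 5^2 × 29
50 = 2 × 5^2
gcd(175, 725, 50) = 5^2 = 25.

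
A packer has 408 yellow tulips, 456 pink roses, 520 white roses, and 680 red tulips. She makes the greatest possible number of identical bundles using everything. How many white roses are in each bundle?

65

Number of bundles = gcd(408, 456, 520, 680).
408 = 2^3 × 3 × 17
456 = 2^3 × 3 × 19
520 = 2^3 × 5 × 13
680 = 2^3 × 5 × 17
gcd(408, 456, 520, 680) = 2^3 = 8.
white roses per bundle = 520 / 8 = 65.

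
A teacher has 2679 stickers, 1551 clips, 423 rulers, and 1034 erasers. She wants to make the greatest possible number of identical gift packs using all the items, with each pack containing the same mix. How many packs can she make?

47 packs

The pack count must divide each quantity, so the greatest is gcd(2679, 1551, 423, 1034).
2679 = 3 × 19 × 47
1551 = 3 × 11 × 47
423 = 3^2 × 47
1034 = 2 × 11 × 47
gcd(2679, 1551, 423, 1034) = 47.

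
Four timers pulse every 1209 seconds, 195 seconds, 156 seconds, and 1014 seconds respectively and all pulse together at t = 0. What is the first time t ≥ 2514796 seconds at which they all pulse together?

Joint pulses occur at multiples of LCM(1209, 195, 156, 1014).
1209 = 3 × 13 × 31
195 = 3 × 5 × 13
156 = 2^2 × 3 × 13
1014 = 2 × 3 × 13^2
LCM(1209, 195, 156, 1014) = 2^2 × 3 × 5 × 13^2 × 31 = 314340.
Smallest multiple of 314340 that is ≥ 2514796: ⌈2514796/314340⌉ × 314340 = 9 × 314340 = 2829060.

2829060 seconds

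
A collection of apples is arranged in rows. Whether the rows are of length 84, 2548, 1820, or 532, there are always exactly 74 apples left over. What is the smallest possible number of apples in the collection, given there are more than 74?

726254

N − 74 must be a common multiple of 84, 2548, 1820, and 532.
84 = 2^2 × 3 × 7
2548 = 2^2 × 7^2 × 13
1820 = 2^2 × 5 × 7 × 13
532 = 2^2 × 7 × 19
LCM(84, 2548, 1820, 532) = 2^2 × 3 × 5 × 7^2 × 13 × 19 = 726180.
Smallest N > 74 is LCM + 74 = 726180 + 74 = 726254.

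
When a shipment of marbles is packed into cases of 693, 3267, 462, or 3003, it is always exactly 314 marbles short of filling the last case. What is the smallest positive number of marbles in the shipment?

Being 314 short of a full case of size k means N ≡ −314 (mod k), i.e. N + 314 is a multiple of each size.
693 = 3^2 × 7 × 11
3267 = 3^3 × 11^2
462 = 2 × 3 × 7 × 11
3003 = 3 × 7 × 11 × 13
LCM(693, 3267, 462, 3003) = 2 × 3^3 × 7 × 11^2 × 13 = 594594.
Smallest positive N is 594594 − 314 = 594280.

594280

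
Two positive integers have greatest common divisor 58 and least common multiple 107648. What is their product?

For any two positive integers, gcd × lcm = product = 58 × 107648 = 6243584.

6243584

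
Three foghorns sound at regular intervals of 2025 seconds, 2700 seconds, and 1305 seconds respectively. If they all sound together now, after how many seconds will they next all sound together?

The first simultaneous occurrence is after LCM of the individual periods.
2025 = 3^4 × 5^2
2700 = 2^2 × 3^3 × 5^2
1305 = 3^2 × 5 × 29
LCM(2025, 2700, 1305) = 2^2 × 3^4 × 5^2 × 29 = 234900.

234900 seconds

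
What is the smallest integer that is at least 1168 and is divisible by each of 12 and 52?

1248

The integer must be a common multiple of 12 and 52, so a multiple of their LCM.
12 = 2^2 × 3
52 = 2^2 × 13
LCM(12, 52) = 2^2 × 3 × 13 = 156.
Smallest multiple of 156 that is ≥ 1168: ⌈1168/156⌉ × 156 = 8 × 156 = 1248.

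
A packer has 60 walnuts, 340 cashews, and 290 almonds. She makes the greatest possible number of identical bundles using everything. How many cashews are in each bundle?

34

Number of bundles = gcd(60, 340, 290).
60 = 2^2 × 3 × 5
340 = 2^2 × 5 × 17
290 = 2 × 5 × 29
gcd(60, 340, 290) = 2 × 5 = 10.
cashews per bundle = 340 / 10 = 34.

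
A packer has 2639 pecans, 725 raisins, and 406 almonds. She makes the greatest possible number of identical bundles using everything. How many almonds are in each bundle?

14

Number of bundles = gcd(2639, 725, 406).
2639 = 7 × 13 × 29
725 = 5^2 × 29
406 = 2 × 7 × 29
gcd(2639, 725, 406) = 29.
almonds per bundle = 406 / 29 = 14.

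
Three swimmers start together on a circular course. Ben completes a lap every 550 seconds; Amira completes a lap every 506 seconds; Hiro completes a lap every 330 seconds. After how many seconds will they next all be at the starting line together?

37950 seconds

We need the least common multiple of the intervals.
550 = 2 × 5^2 × 11
506 = 2 × 11 × 23
330 = 2 × 3 × 5 × 11
LCM(550, 506, 330) = 2 × 3 × 5^2 × 11 × 23 = 37950.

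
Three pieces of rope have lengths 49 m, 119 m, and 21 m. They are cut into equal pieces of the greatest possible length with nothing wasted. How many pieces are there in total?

Piece length = gcd(49, 119, 21).
49 = 7^2
119 = 7 × 17
21 = 3 × 7
gcd(49, 119, 21) = 7.
Total pieces = 49/7 + 119/7 + 21/7 = 7 + 17 + 3 = 27.

27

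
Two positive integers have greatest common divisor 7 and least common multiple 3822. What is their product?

26754

For any two positive integers, gcd × lcm = product = 7 × 3822 = 26754.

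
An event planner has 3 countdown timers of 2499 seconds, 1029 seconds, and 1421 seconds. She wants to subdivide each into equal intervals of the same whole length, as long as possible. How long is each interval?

The interval must divide each timer length; the longest such is the gcd.
2499 = 3 × 7^2 × 17
1029 = 3 × 7^3
1421 = 7^2 × 29
gcd(2499, 1029, 1421) = 7^2 = 49.

49 seconds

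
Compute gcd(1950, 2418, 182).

26

1950 = 2 × 3 × 5^2 × 13
2418 = 2 × 3 × 13 × 31
182 = 2 × 7 × 13
gcd(1950, 2418, 182) = 2 × 13 = 26.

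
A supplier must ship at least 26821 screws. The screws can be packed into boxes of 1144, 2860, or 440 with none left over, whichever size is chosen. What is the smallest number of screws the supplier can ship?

The number of screws must be a common multiple of 1144, 2860, and 440, so a multiple of their LCM.
1144 = 2^3 × 11 × 13
2860 = 2^2 × 5 × 11 × 13
440 = 2^3 × 5 × 11
LCM(1144, 2860, 440) = 2^3 × 5 × 11 × 13 = 5720.
Smallest multiple of 5720 that is ≥ 26821: ⌈26821/5720⌉ × 5720 = 5 × 5720 = 28600.

28600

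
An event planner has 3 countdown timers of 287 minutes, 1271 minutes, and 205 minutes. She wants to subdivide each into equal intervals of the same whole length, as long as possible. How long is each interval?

The interval must divide each timer length; the longest such is the gcd.
287 = 7 × 41
1271 = 31 × 41
205 = 5 × 41
gcd(287, 1271, 205) = 41.

41 minutes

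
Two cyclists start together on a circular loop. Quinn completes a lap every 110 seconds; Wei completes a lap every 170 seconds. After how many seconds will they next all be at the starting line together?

1870 seconds

They coincide at every common multiple of the periods; the first is the LCM.
110 = 2 × 5 × 11
170 = 2 × 5 × 17
LCM(110, 170) = 2 × 5 × 11 × 17 = 1870.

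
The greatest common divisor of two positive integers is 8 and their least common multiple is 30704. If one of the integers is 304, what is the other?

For two integers, gcd × lcm = product, so the other is (8 × 30704) / 304 = 245632 / 304 = 808.

808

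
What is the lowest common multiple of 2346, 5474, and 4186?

2346 = 2 × 3 × 17 × 23
5474 = 2 × 7 × 17 × 23
4186 = 2 × 7 × 13 × 23
LCM(2346, 5474, 4186) = 2 × 3 × 7 × 13 × 17 × 23 = 213486.

213486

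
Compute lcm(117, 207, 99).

29601

117 = 3^2 × 13
207 = 3^2 × 23
99 = 3^2 × 11
LCM(117, 207, 99) = 3^2 × 11 × 13 × 23 = 29601.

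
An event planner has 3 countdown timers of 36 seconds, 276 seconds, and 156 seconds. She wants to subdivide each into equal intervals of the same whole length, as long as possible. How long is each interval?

The interval must divide each timer length; the longest such is the gcd.
36 = 2^2 × 3^2
276 = 2^2 × 3 × 23
156 = 2^2 × 3 × 13
gcd(36, 276, 156) = 2^2 × 3 = 12.

12 seconds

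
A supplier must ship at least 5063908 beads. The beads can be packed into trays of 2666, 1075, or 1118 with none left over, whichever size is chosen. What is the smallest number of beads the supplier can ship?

5198700

The number of beads must be a common multiple of 2666, 1075, and 1118, so a multiple of their LCM.
2666 = 2 × 31 × 43
1075 = 5^2 × 43
1118 = 2 × 13 × 43
LCM(2666, 1075, 1118) = 2 × 5^2 × 13 × 31 × 43 = 866450.
Smallest multiple of 866450 that is ≥ 5063908: ⌈5063908/866450⌉ × 866450 = 6 × 866450 = 5198700.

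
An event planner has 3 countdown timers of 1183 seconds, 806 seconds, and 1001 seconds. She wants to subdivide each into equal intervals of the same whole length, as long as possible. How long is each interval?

The interval must divide each timer length; the longest such is the gcd.
1183 = 7 × 13^2
806 = 2 × 13 × 31
1001 = 7 × 11 × 13
gcd(1183, 806, 1001) = 13.

13 seconds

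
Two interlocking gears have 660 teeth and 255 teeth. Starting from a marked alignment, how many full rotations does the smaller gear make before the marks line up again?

The first common completion time is the LCM of the periods.
660 = 2^2 × 3 × 5 × 11
255 = 3 × 5 × 17
LCM(660, 255) = 2^2 × 3 × 5 × 11 × 17 = 11220.
Rotations for period 255: 11220 / 255 = 44.

44 rotations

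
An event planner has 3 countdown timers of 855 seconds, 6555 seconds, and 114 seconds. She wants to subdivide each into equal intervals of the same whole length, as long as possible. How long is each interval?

57 seconds

The interval must divide each timer length; the longest such is the gcd.
855 = 3^2 × 5 × 19
6555 = 3 × 5 × 19 × 23
114 = 2 × 3 × 19
gcd(855, 6555, 114) = 3 × 19 = 57.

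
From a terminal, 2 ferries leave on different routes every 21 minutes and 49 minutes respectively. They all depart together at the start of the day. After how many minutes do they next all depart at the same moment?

147 minutes

We need the least common multiple of the intervals.
21 = 3 × 7
49 = 7^2
LCM(21, 49) = 3 × 7^2 = 147.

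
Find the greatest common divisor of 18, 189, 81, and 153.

18 = 2 × 3^2
189 = 3^3 × 7
81 = 3^4
153 = 3^2 × 17
gcd(18, 189, 81, 153) = 3^2 = 9.

9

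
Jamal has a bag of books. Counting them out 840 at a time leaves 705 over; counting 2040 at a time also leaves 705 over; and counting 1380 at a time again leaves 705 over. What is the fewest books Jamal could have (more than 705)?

N − 705 must be a common multiple of 840, 2040, and 1380.
840 = 2^3 × 3 × 5 × 7
2040 = 2^3 × 3 × 5 × 17
1380 = 2^2 × 3 × 5 × 23
LCM(840, 2040, 1380) = 2^3 × 3 × 5 × 7 × 17 × 23 = 328440.
Smallest N > 705 is LCM + 705 = 328440 + 705 = 329145.

329145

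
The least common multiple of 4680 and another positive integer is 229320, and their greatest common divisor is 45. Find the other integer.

gcd × lcm = product of the two integers, so the other integer is (45 × 229320) / 4680 = 2205.

2205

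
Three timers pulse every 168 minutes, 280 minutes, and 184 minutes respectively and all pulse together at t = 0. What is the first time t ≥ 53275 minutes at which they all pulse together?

Joint pulses occur at multiples of LCM(168, 280, 184).
168 = 2^3 × 3 × 7
280 = 2^3 × 5 × 7
184 = 2^3 × 23
LCM(168, 280, 184) = 2^3 × 3 × 5 × 7 × 23 = 19320.
Smallest multiple of 19320 that is ≥ 53275: ⌈53275/19320⌉ × 19320 = 3 × 19320 = 57960.

57960 minutes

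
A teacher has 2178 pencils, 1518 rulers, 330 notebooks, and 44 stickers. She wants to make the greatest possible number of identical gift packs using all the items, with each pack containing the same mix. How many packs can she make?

22 packs

The pack count must divide each quantity, so the greatest is gcd(2178, 1518, 330, 44).
2178 = 2 × 3^2 × 11^2
1518 = 2 × 3 × 11 × 23
330 = 2 × 3 × 5 × 11
44 = 2^2 × 11
gcd(2178, 1518, 330, 44) = 2 × 11 = 22.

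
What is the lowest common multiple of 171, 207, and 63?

171 = 3^2 × 19
207 = 3^2 × 23
63 = 3^2 × 7
LCM(171, 207, 63) = 3^2 × 7 × 19 × 23 = 27531.

27531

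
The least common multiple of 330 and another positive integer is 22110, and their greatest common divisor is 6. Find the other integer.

gcd × lcm = product of the two integers, so the other integer is (6 × 22110) / 330 = 402.

402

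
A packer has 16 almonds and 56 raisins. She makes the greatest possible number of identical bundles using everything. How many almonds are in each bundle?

2

Number of bundles = gcd(16, 56).
16 = 2^4
56 = 2^3 × 7
gcd(16, 56) = 2^3 = 8.
almonds per bundle = 16 / 8 = 2.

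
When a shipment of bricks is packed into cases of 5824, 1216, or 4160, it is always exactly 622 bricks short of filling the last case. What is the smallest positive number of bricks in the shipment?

Being 622 short of a full case of size k means N ≡ −622 (mod k), i.e. N + 622 is a multiple of each size.
5824 = 2^6 × 7 × 13
1216 = 2^6 × 19
4160 = 2^6 × 5 × 13
LCM(5824, 1216, 4160) = 2^6 × 5 × 7 × 13 × 19 = 553280.
Smallest positive N is 553280 − 622 = 552658.

552658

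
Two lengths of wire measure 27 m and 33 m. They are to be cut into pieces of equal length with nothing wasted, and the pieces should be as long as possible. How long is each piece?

3 m

Each piece length must divide every original length, so the longest possible is gcd(27, 33).
27 = 3^3
33 = 3 × 11
gcd(27, 33) = 3.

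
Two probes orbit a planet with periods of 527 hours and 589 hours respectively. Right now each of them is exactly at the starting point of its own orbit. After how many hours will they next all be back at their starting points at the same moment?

10013 hours

The first simultaneous occurrence is after LCM of the individual periods.
527 = 17 × 31
589 = 19 × 31
LCM(527, 589) = 17 × 19 × 31 = 10013.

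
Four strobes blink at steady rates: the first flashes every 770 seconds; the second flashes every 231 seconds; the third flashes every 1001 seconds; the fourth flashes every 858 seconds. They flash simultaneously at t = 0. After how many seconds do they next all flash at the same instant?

30030 seconds

The first simultaneous occurrence is after LCM of the individual periods.
770 = 2 × 5 × 7 × 11
231 = 3 × 7 × 11
1001 = 7 × 11 × 13
858 = 2 × 3 × 11 × 13
LCM(770, 231, 1001, 858) = 2 × 3 × 5 × 7 × 11 × 13 = 30030.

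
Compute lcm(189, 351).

2457

189 = 3^3 × 7
351 = 3^3 × 13
LCM(189, 351) = 3^3 × 7 × 13 = 2457.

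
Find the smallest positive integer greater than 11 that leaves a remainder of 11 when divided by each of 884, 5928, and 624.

N − 11 must be a common multiple of 884, 5928, and 624.
884 = 2^2 × 13 × 17
5928 = 2^3 × 3 × 13 × 19
624 = 2^4 × 3 × 13
LCM(884, 5928, 624) = 2^4 × 3 × 13 × 17 × 19 = 201552.
Smallest N > 11 is LCM + 11 = 201552 + 11 = 201563.

201563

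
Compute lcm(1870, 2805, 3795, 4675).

1870 = 2 × 5 × 11 × 17
2805 = 3 × 5 × 11 × 17
3795 = 3 × 5 × 11 × 23
4675 = 5^2 × 11 × 17
LCM(1870, 2805, 3795, 4675) = 2 × 3 × 5^2 × 11 × 17 × 23 = 645150.

645150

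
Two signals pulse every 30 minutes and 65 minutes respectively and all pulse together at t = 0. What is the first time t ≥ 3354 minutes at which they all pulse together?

Joint pulses occur at multiples of LCM(30, 65).
30 = 2 × 3 × 5
65 = 5 × 13
LCM(30, 65) = 2 × 3 × 5 × 13 = 390.
Smallest multiple of 390 that is ≥ 3354: ⌈3354/390⌉ × 390 = 9 × 390 = 3510.

3510 minutes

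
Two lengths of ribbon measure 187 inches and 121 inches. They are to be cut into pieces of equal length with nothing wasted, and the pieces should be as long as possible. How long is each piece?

11 inches

The greatest length dividing all of 187 and 121 is their gcd.
187 = 11 × 17
121 = 11^2
gcd(187, 121) = 11.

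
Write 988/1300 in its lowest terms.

988 = 2^2 × 13 × 19
1300 = 2^2 × 5^2 × 13
gcd(988, 1300) = 2^2 × 13 = 52.
Divide numerator and denominator by 52: 988/1300 = 19/25.

19/25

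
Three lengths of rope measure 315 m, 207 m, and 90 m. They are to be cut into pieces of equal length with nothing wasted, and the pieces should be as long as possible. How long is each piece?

The greatest length dividing all of 315, 207, and 90 is their gcd.
315 = 3^2 × 5 × 7
207 = 3^2 × 23
90 = 2 × 3^2 × 5
gcd(315, 207, 90) = 3^2 = 9.

9 m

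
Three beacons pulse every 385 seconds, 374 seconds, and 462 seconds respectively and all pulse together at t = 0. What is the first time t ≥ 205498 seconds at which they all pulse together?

235620 seconds

Joint pulses occur at multiples of LCM(385, 374, 462).
385 = 5 × 7 × 11
374 = 2 × 11 × 17
462 = 2 × 3 × 7 × 11
LCM(385, 374, 462) = 2 × 3 × 5 × 7 × 11 × 17 = 39270.
Smallest multiple of 39270 that is ≥ 205498: ⌈205498/39270⌉ × 39270 = 6 × 39270 = 235620.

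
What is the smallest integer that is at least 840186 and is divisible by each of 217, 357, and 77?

The integer must be a common multiple of 217, 357, and 77, so a multiple of their LCM.
217 = 7 × 31
357 = 3 × 7 × 17
77 = 7 × 11
LCM(217, 357, 77) = 3 × 7 × 11 × 17 × 31 = 121737.
Smallest multiple of 121737 that is ≥ 840186: ⌈840186/121737⌉ × 121737 = 7 × 121737 = 852159.

852159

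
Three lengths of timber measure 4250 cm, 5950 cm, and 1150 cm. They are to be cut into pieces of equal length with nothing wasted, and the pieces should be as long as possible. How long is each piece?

The greatest length dividing all of 4250, 5950, and 1150 is their gcd.
4250 = 2 × 5^3 × 17
5950 = 2 × 5^2 × 7 × 17
1150 = 2 × 5^2 × 23
gcd(4250, 5950, 1150) = 2 × 5^2 = 50.

50 cm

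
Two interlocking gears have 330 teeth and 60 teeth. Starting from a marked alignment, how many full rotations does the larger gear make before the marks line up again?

The first common completion time is the LCM of the periods.
330 = 2 × 3 × 5 × 11
60 = 2^2 × 3 × 5
LCM(330, 60) = 2^2 × 3 × 5 × 11 = 660.
Rotations for period 330: 660 / 330 = 2.

2 rotations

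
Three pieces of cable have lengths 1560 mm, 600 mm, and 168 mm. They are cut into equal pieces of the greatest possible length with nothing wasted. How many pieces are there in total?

97

Piece length = gcd(1560, 600, 168).
1560 = 2^3 × 3 × 5 × 13
600 = 2^3 × 3 × 5^2
168 = 2^3 × 3 × 7
gcd(1560, 600, 168) = 2^3 × 3 = 24.
Total pieces = 1560/24 + 600/24 + 168/24 = 65 + 25 + 7 = 97.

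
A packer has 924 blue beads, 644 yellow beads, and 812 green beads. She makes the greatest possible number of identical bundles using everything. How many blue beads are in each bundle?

33

Number of bundles = gcd(924, 644, 812).
924 = 2^2 × 3 × 7 × 11
644 = 2^2 × 7 × 23
812 = 2^2 × 7 × 29
gcd(924, 644, 812) = 2^2 × 7 = 28.
blue beads per bundle = 924 / 28 = 33.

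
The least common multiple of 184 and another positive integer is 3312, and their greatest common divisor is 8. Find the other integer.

gcd × lcm = product of the two integers, so the other integer is (8 × 3312) / 184 = 144.

144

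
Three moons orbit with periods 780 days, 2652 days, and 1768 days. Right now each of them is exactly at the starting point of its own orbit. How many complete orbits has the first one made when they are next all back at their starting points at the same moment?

34 orbits

The first common completion time is the LCM of the periods.
780 = 2^2 × 3 × 5 × 13
2652 = 2^2 × 3 × 13 × 17
1768 = 2^3 × 13 × 17
LCM(780, 2652, 1768) = 2^3 × 3 × 5 × 13 × 17 = 26520.
Orbits for period 780: 26520 / 780 = 34.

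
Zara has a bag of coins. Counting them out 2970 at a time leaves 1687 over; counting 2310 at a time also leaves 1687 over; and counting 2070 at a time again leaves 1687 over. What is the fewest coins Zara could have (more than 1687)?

479857

N − 1687 must be a common multiple of 2970, 2310, and 2070.
2970 = 2 × 3^3 × 5 × 11
2310 = 2 × 3 × 5 × 7 × 11
2070 = 2 × 3^2 × 5 × 23
LCM(2970, 2310, 2070) = 2 × 3^3 × 5 × 7 × 11 × 23 = 478170.
Smallest N > 1687 is LCM + 1687 = 478170 + 1687 = 479857.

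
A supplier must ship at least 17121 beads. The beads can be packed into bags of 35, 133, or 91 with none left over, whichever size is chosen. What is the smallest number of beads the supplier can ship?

The number of beads must be a common multiple of 35, 133, and 91, so a multiple of their LCM.
35 = 5 × 7
133 = 7 × 19
91 = 7 × 13
LCM(35, 133, 91) = 5 × 7 × 13 × 19 = 8645.
Smallest multiple of 8645 that is ≥ 17121: ⌈17121/8645⌉ × 8645 = 2 × 8645 = 17290.

17290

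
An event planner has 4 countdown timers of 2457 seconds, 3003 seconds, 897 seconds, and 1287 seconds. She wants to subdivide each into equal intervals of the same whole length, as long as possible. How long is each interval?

The interval must divide each timer length; the longest such is the gcd.
2457 = 3^3 × 7 × 13
3003 = 3 × 7 × 11 × 13
897 = 3 × 13 × 23
1287 = 3^2 × 11 × 13
gcd(2457, 3003, 897, 1287) = 3 × 13 = 39.

39 seconds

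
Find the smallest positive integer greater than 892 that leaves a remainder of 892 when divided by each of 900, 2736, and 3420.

69292

N − 892 must be a common multiple of 900, 2736, and 3420.
900 = 2^2 × 3^2 × 5^2
2736 = 2^4 × 3^2 × 19
3420 = 2^2 × 3^2 × 5 × 19
LCM(900, 2736, 3420) = 2^4 × 3^2 × 5^2 × 19 = 68400.
Smallest N > 892 is LCM + 892 = 68400 + 892 = 69292.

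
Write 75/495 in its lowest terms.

75 = 3 × 5^2
495 = 3^2 × 5 × 11
gcd(75, 495) = 3 × 5 = 15.
Divide numerator and denominator by 15: 75/495 = 5/33.

5/33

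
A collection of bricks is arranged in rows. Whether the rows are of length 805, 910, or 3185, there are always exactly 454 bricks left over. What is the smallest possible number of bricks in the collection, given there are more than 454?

N − 454 must be a common multiple of 805, 910, and 3185.
805 = 5 × 7 × 23
910 = 2 × 5 × 7 × 13
3185 = 5 × 7^2 × 13
LCM(805, 910, 3185) = 2 × 5 × 7^2 × 13 × 23 = 146510.
Smallest N > 454 is LCM + 454 = 146510 + 454 = 146964.

146964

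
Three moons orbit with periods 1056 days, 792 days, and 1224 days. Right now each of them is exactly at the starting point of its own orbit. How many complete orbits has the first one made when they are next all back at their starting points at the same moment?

All finish a whole number of cycles simultaneously at t = LCM of the periods.
1056 = 2^5 × 3 × 11
792 = 2^3 × 3^2 × 11
1224 = 2^3 × 3^2 × 17
LCM(1056, 792, 1224) = 2^5 × 3^2 × 11 × 17 = 53856.
Orbits for period 1056: 53856 / 1056 = 51.

51 orbits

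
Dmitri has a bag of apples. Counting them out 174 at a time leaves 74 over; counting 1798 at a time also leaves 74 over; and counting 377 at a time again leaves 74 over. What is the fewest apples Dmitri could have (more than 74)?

70196

N − 74 must be a common multiple of 174, 1798, and 377.
174 = 2 × 3 × 29
1798 = 2 × 29 × 31
377 = 13 × 29
LCM(174, 1798, 377) = 2 × 3 × 13 × 29 × 31 = 70122.
Smallest N > 74 is LCM + 74 = 70122 + 74 = 70196.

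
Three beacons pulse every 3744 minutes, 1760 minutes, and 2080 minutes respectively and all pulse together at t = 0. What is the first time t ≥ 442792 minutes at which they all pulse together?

617760 minutes

Joint pulses occur at multiples of LCM(3744, 1760, 2080).
3744 = 2^5 × 3^2 × 13
1760 = 2^5 × 5 × 11
2080 = 2^5 × 5 × 13
LCM(3744, 1760, 2080) = 2^5 × 3^2 × 5 × 11 × 13 = 205920.
Smallest multiple of 205920 that is ≥ 442792: ⌈442792/205920⌉ × 205920 = 3 × 205920 = 617760.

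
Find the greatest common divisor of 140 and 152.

4

140 = 2^2 × 5 × 7
152 = 2^3 × 19
gcd(140, 152) = 2^2 = 4.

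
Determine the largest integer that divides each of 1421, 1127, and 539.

49

1421 = 7^2 × 29
1127 = 7^2 × 23
539 = 7^2 × 11
gcd(1421, 1127, 539) = 7^2 = 49.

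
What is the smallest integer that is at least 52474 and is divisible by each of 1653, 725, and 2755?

82650

The integer must be a common multiple of 1653, 725, and 2755, so a multiple of their LCM.
1653 = 3 × 19 × 29
725 = 5^2 × 29
2755 = 5 × 19 × 29
LCM(1653, 725, 2755) = 3 × 5^2 × 19 × 29 = 41325.
Smallest multiple of 41325 that is ≥ 52474: ⌈52474/41325⌉ × 41325 = 2 × 41325 = 82650.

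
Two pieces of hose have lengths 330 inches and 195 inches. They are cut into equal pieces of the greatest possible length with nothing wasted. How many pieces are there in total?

35

Piece length = gcd(330, 195).
330 = 2 × 3 × 5 × 11
195 = 3 × 5 × 13
gcd(330, 195) = 3 × 5 = 15.
Total pieces = 330/15 + 195/15 = 22 + 13 = 35.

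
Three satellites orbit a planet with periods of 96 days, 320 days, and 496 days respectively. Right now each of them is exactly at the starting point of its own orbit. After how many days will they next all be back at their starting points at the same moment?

The first simultaneous occurrence is after LCM of the individual periods.
96 = 2^5 × 3
320 = 2^6 × 5
496 = 2^4 × 31
LCM(96, 320, 496) = 2^6 × 3 × 5 × 31 = 29760.

29760 days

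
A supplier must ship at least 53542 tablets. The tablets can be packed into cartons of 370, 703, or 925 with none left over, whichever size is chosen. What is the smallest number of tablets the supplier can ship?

The number of tablets must be a common multiple of 370, 703, and 925, so a multiple of their LCM.
370 = 2 × 5 × 37
703 = 19 × 37
925 = 5^2 × 37
LCM(370, 703, 925) = 2 × 5^2 × 19 × 37 = 35150.
Smallest multiple of 35150 that is ≥ 53542: ⌈53542/35150⌉ × 35150 = 2 × 35150 = 70300.

70300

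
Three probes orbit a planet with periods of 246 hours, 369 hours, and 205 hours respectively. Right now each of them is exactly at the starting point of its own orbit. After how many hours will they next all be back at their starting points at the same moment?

We need the least common multiple of the intervals.
246 = 2 × 3 × 41
369 = 3^2 × 41
205 = 5 × 41
LCM(246, 369, 205) = 2 × 3^2 × 5 × 41 = 3690.

3690 hours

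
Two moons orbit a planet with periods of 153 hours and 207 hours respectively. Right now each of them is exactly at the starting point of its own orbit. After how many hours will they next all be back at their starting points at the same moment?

3519 hours

The first simultaneous occurrence is after LCM of the individual periods.
153 = 3^2 × 17
207 = 3^2 × 23
LCM(153, 207) = 3^2 × 17 × 23 = 3519.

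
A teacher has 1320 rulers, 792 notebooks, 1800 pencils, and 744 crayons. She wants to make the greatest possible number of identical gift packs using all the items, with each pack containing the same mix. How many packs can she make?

The pack count must divide each quantity, so the greatest is gcd(1320, 792, 1800, 744).
1320 = 2^3 × 3 × 5 × 11
792 = 2^3 × 3^2 × 11
1800 = 2^3 × 3^2 × 5^2
744 = 2^3 × 3 × 31
gcd(1320, 792, 1800, 744) = 2^3 × 3 = 24.

24 packs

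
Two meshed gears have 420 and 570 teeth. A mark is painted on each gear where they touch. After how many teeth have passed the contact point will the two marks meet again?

7980 teeth

The first simultaneous occurrence is after LCM of the individual periods.
420 = 2^2 × 3 × 5 × 7
570 = 2 × 3 × 5 × 19
LCM(420, 570) = 2^2 × 3 × 5 × 7 × 19 = 7980.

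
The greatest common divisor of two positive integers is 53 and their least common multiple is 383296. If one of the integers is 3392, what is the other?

5989

For two integers, gcd × lcm = product, so the other is (53 × 383296) / 3392 = 20314688 / 3392 = 5989.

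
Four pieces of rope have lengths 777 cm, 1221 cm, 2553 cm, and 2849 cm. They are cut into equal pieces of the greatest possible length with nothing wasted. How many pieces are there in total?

200

Piece length = gcd(777, 1221, 2553, 2849).
777 = 3 × 7 × 37
1221 = 3 × 11 × 37
2553 = 3 × 23 × 37
2849 = 7 × 11 × 37
gcd(777, 1221, 2553, 2849) = 37.
Total pieces = 777/37 + 1221/37 + 2553/37 + 2849/37 = 21 + 33 + 69 + 77 = 200.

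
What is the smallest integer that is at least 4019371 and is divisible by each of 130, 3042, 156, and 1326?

The integer must be a common multiple of 130, 3042, 156, and 1326, so a multiple of their LCM.
130 = 2 × 5 × 13
3042 = 2 × 3^2 × 13^2
156 = 2^2 × 3 × 13
1326 = 2 × 3 × 13 × 17
LCM(130, 3042, 156, 1326) = 2^2 × 3^2 × 5 × 13^2 × 17 = 517140.
Smallest multiple of 517140 that is ≥ 4019371: ⌈4019371/517140⌉ × 517140 = 8 × 517140 = 4137120.

4137120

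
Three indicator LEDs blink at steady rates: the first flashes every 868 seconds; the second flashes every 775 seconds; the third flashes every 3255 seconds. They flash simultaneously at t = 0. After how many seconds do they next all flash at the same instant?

The first simultaneous occurrence is after LCM of the individual periods.
868 = 2^2 × 7 × 31
775 = 5^2 × 31
3255 = 3 × 5 × 7 × 31
LCM(868, 775, 3255) = 2^2 × 3 × 5^2 × 7 × 31 = 65100.

65100 seconds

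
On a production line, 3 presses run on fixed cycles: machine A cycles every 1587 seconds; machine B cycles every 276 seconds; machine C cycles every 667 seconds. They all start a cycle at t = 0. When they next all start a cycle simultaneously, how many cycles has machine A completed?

116 cycles

All finish a whole number of cycles simultaneously at t = LCM of the periods.
1587 = 3 × 23^2
276 = 2^2 × 3 × 23
667 = 23 × 29
LCM(1587, 276, 667) = 2^2 × 3 × 23^2 × 29 = 184092.
Cycles for period 1587: 184092 / 1587 = 116.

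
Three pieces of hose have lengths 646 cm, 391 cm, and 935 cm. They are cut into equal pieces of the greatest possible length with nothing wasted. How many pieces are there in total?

116

Piece length = gcd(646, 391, 935).
646 = 2 × 17 × 19
391 = 17 × 23
935 = 5 × 11 × 17
gcd(646, 391, 935) = 17.
Total pieces = 646/17 + 391/17 + 935/17 = 38 + 23 + 55 = 116.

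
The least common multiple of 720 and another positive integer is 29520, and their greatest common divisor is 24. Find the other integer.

984

gcd × lcm = product of the two integers, so the other integer is (24 × 29520) / 720 = 984.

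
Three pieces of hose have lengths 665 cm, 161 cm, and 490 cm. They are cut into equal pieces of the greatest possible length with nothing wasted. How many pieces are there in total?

Piece length = gcd(665, 161, 490).
665 = 5 × 7 × 19
161 = 7 × 23
490 = 2 × 5 × 7^2
gcd(665, 161, 490) = 7.
Total pieces = 665/7 + 161/7 + 490/7 = 95 + 23 + 70 = 188.

188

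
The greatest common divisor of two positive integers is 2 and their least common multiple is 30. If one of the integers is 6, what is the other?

10

For two integers, gcd × lcm = product, so the other is (2 × 30) / 6 = 60 / 6 = 10.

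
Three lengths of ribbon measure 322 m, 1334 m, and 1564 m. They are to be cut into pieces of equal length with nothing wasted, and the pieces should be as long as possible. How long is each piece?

46 m

The greatest length dividing all of 322, 1334, and 1564 is their gcd.
322 = 2 × 7 × 23
1334 = 2 × 23 × 29
1564 = 2^2 × 17 × 23
gcd(322, 1334, 1564) = 2 × 23 = 46.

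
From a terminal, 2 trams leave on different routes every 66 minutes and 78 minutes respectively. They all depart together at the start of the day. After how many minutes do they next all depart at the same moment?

858 minutes

They coincide at every common multiple of the periods; the first is the LCM.
66 = 2 × 3 × 11
78 = 2 × 3 × 13
LCM(66, 78) = 2 × 3 × 11 × 13 = 858.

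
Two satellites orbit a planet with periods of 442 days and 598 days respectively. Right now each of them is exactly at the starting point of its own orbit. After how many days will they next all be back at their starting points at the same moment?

10166 days

We need the least common multiple of the intervals.
442 = 2 × 13 × 17
598 = 2 × 13 × 23
LCM(442, 598) = 2 × 13 × 17 × 23 = 10166.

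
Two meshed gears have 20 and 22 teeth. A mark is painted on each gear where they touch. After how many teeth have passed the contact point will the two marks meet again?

We need the least common multiple of the intervals.
20 = 2^2 × 5
22 = 2 × 11
LCM(20, 22) = 2^2 × 5 × 11 = 220.

220 teeth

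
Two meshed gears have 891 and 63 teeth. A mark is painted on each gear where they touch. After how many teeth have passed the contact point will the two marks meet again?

6237 teeth

The first simultaneous occurrence is after LCM of the individual periods.
891 = 3^4 × 11
63 = 3^2 × 7
LCM(891, 63) = 3^4 × 7 × 11 = 6237.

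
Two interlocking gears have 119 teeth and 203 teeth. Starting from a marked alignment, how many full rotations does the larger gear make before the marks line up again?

17 rotations

All finish a whole number of cycles simultaneously at t = LCM of the periods.
119 = 7 × 17
203 = 7 × 29
LCM(119, 203) = 7 × 17 × 29 = 3451.
Rotations for period 203: 3451 / 203 = 17.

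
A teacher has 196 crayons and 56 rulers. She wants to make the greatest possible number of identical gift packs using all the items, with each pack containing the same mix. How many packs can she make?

The pack count must divide each quantity, so the greatest is gcd(196, 56).
196 = 2^2 × 7^2
56 = 2^3 × 7
gcd(196, 56) = 2^2 × 7 = 28.

28 packs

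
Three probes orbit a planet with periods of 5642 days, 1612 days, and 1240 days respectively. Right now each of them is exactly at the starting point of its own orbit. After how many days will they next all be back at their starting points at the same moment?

112840 days

They coincide at every common multiple of the periods; the first is the LCM.
5642 = 2 × 7 × 13 × 31
1612 = 2^2 × 13 × 31
1240 = 2^3 × 5 × 31
LCM(5642, 1612, 1240) = 2^3 × 5 × 7 × 13 × 31 = 112840.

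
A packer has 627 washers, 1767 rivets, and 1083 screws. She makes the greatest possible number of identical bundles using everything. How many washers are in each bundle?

11

Number of bundles = gcd(627, 1767, 1083).
627 = 3 × 11 × 19
1767 = 3 × 19 × 31
1083 = 3 × 19^2
gcd(627, 1767, 1083) = 3 × 19 = 57.
washers per bundle = 627 / 57 = 11.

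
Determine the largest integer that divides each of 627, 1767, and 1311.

627 = 3 × 11 × 19
1767 = 3 × 19 × 31
1311 = 3 × 19 × 23
gcd(627, 1767, 1311) = 3 × 19 = 57.

57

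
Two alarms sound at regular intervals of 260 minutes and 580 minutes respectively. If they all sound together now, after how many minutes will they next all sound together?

The first simultaneous occurrence is after LCM of the individual periods.
260 = 2^2 × 5 × 13
580 = 2^2 × 5 × 29
LCM(260, 580) = 2^2 × 5 × 13 × 29 = 7540.

7540 minutes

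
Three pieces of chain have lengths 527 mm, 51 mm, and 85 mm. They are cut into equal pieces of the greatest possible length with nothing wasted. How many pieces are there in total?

39

Piece length = gcd(527, 51, 85).
527 = 17 × 31
51 = 3 × 17
85 = 5 × 17
gcd(527, 51, 85) = 17.
Total pieces = 527/17 + 51/17 + 85/17 = 31 + 3 + 5 = 39.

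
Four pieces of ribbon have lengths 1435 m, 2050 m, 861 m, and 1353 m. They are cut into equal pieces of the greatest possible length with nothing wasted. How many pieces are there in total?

Piece length = gcd(1435, 2050, 861, 1353).
1435 = 5 × 7 × 41
2050 = 2 × 5^2 × 41
861 = 3 × 7 × 41
1353 = 3 × 11 × 41
gcd(1435, 2050, 861, 1353) = 41.
Total pieces = 1435/41 + 2050/41 + 861/41 + 1353/41 = 35 + 50 + 21 + 33 = 139.

139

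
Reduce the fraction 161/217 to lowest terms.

161 = 7 × 23
217 = 7 × 31
gcd(161, 217) = 7.
Divide numerator and denominator by 7: 161/217 = 23/31.

23/31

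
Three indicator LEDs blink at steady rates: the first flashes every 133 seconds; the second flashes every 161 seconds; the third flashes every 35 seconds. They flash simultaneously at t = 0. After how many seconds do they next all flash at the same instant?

The first simultaneous occurrence is after LCM of the individual periods.
133 = 7 × 19
161 = 7 × 23
35 = 5 × 7
LCM(133, 161, 35) = 5 × 7 × 19 × 23 = 15295.

15295 seconds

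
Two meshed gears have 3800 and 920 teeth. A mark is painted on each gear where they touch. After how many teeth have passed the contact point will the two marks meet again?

87400 teeth

They coincide at every common multiple of the periods; the first is the LCM.
3800 = 2^3 × 5^2 × 19
920 = 2^3 × 5 × 23
LCM(3800, 920) = 2^3 × 5^2 × 19 × 23 = 87400.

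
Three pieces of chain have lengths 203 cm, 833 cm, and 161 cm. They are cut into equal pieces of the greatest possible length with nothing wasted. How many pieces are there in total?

171

Piece length = gcd(203, 833, 161).
203 = 7 × 29
833 = 7^2 × 17
161 = 7 × 23
gcd(203, 833, 161) = 7.
Total pieces = 203/7 + 833/7 + 161/7 = 29 + 119 + 23 = 171.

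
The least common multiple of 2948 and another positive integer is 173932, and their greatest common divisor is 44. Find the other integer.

gcd × lcm = product of the two integers, so the other integer is (44 × 173932) / 2948 = 2596.

2596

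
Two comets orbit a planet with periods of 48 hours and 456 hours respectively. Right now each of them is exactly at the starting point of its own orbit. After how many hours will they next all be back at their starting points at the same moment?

We need the least common multiple of the intervals.
48 = 2^4 × 3
456 = 2^3 × 3 × 19
LCM(48, 456) = 2^4 × 3 × 19 = 912.

912 hours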